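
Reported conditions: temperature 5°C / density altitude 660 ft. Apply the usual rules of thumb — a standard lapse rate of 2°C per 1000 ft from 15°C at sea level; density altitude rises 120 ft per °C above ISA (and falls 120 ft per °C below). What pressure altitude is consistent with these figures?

DA = PA + 120 × (OAT − (15 − 2·PA/1000)) = PA + 120·OAT − 1800 + 0.24·PA = 1.24·PA + 120·OAT − 1800.
So 1.24·PA = 660 − 120 × 5 + 1800 = 1860.
PA = 1860 / 1.24 = 1500 ft.

1500 ft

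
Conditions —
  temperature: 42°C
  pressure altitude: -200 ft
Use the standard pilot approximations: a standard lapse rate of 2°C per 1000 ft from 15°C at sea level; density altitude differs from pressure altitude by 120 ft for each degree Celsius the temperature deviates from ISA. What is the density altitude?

ISA temperature at -200 ft = 15 − 2 × (-200/1000) = 15.4°C.
ISA deviation = 42 − 15.4 = +26.6°C.
Density altitude = -200 + 120 × (26.6) = -200 + (+3192) = 2992 ft.

2992 ft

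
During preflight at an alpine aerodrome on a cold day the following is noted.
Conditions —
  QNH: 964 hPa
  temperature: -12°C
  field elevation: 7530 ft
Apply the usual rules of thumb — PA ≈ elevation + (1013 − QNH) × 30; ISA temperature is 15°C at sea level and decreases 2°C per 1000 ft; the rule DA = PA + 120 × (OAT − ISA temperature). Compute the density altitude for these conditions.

Pressure altitude = 7530 + (1013 − 964) × 30 = 7530 + (+1470) = 9000 ft.
ISA temperature at 9000 ft = 15 − 2 × (9000/1000) = -3°C.
ISA deviation = -12 − (-3) = -9°C.
Density altitude = 9000 + 120 × (-9) = 7920 ft.

7920 ft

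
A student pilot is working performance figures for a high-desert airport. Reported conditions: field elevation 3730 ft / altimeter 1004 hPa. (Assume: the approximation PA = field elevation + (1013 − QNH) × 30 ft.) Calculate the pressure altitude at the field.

4000 ft

Pressure correction = (1013 − 1004) × 30 = +270 ft.
Pressure altitude = 3730 + (+270) = 4000 ft.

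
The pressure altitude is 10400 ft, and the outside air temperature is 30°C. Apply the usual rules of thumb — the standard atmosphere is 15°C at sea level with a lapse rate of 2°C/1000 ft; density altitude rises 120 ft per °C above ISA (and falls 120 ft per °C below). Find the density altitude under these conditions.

14696 ft

ISA temperature at 10400 ft = 15 − 2 × (10400/1000) = -5.8°C.
ISA deviation = 30 − (-5.8) = +35.8°C.
Density altitude = 10400 + 120 × (35.8) = 10400 + (+4296) = 14696 ft.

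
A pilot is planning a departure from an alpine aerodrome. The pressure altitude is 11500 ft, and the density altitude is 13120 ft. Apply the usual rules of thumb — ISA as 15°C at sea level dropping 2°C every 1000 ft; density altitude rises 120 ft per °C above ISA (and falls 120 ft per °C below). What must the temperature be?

Density altitude − pressure altitude = 13120 − 11500 = +1620 ft.
At 120 ft/°C that is an ISA deviation of 1620/120 = +13.5°C.
ISA temperature at 11500 ft = 15 − 2 × (11500/1000) = -8°C.
OAT = ISA + deviation = -8 + (+13.5) = 5.5°C.

5.5°C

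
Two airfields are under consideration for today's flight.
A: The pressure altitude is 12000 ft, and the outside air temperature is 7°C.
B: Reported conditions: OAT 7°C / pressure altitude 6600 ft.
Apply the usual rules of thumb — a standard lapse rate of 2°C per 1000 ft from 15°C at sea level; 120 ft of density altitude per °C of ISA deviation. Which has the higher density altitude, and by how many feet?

A by 6696 ft

A: ISA temp = -9°C, deviation +16°C, DA = 12000 + 120 × 16 = 13920 ft.
B: ISA temp = 1.8°C, deviation +5.2°C, DA = 6600 + 120 × 5.2 = 7224 ft.
A is higher by 13920 − 7224 = 6696 ft.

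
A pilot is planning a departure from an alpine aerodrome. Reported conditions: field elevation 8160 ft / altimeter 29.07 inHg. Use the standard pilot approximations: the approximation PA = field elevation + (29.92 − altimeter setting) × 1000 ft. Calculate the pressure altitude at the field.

Pressure correction = (29.92 − 29.07) × 1000 = +850 ft.
Pressure altitude = 8160 + (+850) = 9010 ft.

9010 ft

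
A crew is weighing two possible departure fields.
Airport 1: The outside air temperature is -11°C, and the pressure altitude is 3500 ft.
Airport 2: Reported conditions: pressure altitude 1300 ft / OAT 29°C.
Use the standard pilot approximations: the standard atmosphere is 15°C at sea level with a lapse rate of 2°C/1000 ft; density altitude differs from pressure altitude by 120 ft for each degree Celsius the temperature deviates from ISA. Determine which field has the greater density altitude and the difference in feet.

Airport 1: ISA temp = 8°C, deviation -19°C, DA = 3500 + 120 × (-19) = 1220 ft.
Airport 2: ISA temp = 12.4°C, deviation +16.6°C, DA = 1300 + 120 × 16.6 = 3292 ft.
Airport 2 is higher by 3292 − 1220 = 2072 ft.

Airport 2 by 2072 ft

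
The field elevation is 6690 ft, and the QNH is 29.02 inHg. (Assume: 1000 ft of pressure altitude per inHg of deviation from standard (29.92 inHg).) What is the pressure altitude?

7590 ft

Pressure correction = (29.92 − 29.02) × 1000 = +900 ft.
Pressure altitude = 6690 + (+900) = 7590 ft.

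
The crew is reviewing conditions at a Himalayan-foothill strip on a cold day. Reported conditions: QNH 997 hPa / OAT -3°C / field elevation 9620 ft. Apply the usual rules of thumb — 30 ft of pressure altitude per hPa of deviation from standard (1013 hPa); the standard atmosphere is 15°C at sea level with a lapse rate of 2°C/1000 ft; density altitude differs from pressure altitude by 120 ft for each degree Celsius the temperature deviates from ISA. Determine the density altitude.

10364 ft

Pressure altitude = 9620 + (1013 − 997) × 30 = 9620 + (+480) = 10100 ft.
ISA temperature at 10100 ft = 15 − 2 × (10100/1000) = -5.2°C.
ISA deviation = -3 − (-5.2) = +2.2°C.
Density altitude = 10100 + 120 × (2.2) = 10364 ft.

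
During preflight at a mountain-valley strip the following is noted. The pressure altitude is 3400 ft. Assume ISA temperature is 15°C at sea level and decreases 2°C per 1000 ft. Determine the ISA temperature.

8.2°C

ISA temperature = 15 − 2 × (3400/1000) = 15 − 6.8 = 8.2°C.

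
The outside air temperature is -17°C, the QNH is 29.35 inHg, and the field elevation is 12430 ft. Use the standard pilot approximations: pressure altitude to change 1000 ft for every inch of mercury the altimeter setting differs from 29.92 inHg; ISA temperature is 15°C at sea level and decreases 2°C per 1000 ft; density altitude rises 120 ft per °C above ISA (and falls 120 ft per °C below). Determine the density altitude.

Pressure altitude = 12430 + (29.92 − 29.35) × 1000 = 12430 + (+570) = 13000 ft.
ISA temperature at 13000 ft = 15 − 2 × (13000/1000) = -11°C.
ISA deviation = -17 − (-11) = -6°C.
Density altitude = 13000 + 120 × (-6) = 12280 ft.

12280 ft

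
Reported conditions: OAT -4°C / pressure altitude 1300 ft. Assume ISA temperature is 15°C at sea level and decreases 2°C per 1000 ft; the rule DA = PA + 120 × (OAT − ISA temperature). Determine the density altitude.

ISA temperature at 1300 ft = 15 − 2 × (1300/1000) = 12.4°C.
ISA deviation = -4 − 12.4 = -16.4°C.
Density altitude = 1300 + 120 × (-16.4) = 1300 + (-1968) = -668 ft.

-668 ft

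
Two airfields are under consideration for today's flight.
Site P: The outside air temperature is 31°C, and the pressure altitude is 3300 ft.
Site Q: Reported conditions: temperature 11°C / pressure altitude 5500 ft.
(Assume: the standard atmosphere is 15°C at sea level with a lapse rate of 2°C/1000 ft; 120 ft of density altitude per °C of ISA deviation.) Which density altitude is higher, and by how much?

Site P: ISA temp = 8.4°C, deviation +22.6°C, DA = 3300 + 120 × 22.6 = 6012 ft.
Site Q: ISA temp = 4°C, deviation +7°C, DA = 5500 + 120 × 7 = 6340 ft.
Site Q is higher by 6340 − 6012 = 328 ft.

Site Q by 328 ft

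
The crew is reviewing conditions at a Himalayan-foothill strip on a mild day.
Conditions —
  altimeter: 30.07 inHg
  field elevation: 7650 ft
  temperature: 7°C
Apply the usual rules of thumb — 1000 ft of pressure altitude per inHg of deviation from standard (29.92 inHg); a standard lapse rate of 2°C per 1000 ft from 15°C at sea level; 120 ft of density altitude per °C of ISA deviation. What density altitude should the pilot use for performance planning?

Pressure altitude = 7650 + (29.92 − 30.07) × 1000 = 7650 + (-150) = 7500 ft.
ISA temperature at 7500 ft = 15 − 2 × (7500/1000) = 0°C.
ISA deviation = 7 − 0 = +7°C.
Density altitude = 7500 + 120 × (7) = 8340 ft.

8340 ft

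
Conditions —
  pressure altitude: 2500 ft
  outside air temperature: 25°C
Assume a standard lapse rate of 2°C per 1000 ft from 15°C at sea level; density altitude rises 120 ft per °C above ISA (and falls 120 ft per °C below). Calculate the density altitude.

4300 ft

ISA temperature at 2500 ft = 15 − 2 × (2500/1000) = 10°C.
ISA deviation = 25 − 10 = +15°C.
Density altitude = 2500 + 120 × (15) = 2500 + (+1800) = 4300 ft.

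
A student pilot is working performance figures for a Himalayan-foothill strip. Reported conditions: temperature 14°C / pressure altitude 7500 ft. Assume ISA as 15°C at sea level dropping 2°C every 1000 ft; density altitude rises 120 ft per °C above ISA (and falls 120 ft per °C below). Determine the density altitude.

ISA temperature at 7500 ft = 15 − 2 × (7500/1000) = 0°C.
ISA deviation = 14 − 0 = +14°C.
Density altitude = 7500 + 120 × (14) = 7500 + (+1680) = 9180 ft.

9180 ft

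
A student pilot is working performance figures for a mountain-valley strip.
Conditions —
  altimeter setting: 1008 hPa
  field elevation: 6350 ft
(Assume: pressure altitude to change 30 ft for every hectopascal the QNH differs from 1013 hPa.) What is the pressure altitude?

Pressure correction = (1013 − 1008) × 30 = +150 ft.
Pressure altitude = 6350 + (+150) = 6500 ft.

6500 ft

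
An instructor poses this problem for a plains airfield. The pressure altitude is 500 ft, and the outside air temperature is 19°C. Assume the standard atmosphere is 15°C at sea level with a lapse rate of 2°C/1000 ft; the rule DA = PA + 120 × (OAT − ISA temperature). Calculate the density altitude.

1100 ft

ISA temperature at 500 ft = 15 − 2 × (500/1000) = 14°C.
ISA deviation = 19 − 14 = +5°C.
Density altitude = 500 + 120 × (5) = 500 + (+600) = 1100 ft.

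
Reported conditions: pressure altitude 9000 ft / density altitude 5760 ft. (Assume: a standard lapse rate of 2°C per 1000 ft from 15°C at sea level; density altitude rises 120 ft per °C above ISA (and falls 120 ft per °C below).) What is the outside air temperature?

Density altitude − pressure altitude = 5760 − 9000 = -3240 ft.
At 120 ft/°C that is an ISA deviation of -3240/120 = -27°C.
ISA temperature at 9000 ft = 15 − 2 × (9000/1000) = -3°C.
OAT = ISA + deviation = -3 + (-27) = -30°C.

-30°C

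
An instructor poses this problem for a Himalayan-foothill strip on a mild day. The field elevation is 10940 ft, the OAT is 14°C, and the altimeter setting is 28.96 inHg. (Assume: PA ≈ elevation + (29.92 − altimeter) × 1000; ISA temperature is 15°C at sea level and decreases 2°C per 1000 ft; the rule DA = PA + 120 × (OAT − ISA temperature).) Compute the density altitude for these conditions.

14636 ft

Pressure altitude = 10940 + (29.92 − 28.96) × 1000 = 10940 + (+960) = 11900 ft.
ISA temperature at 11900 ft = 15 − 2 × (11900/1000) = -8.8°C.
ISA deviation = 14 − (-8.8) = +22.8°C.
Density altitude = 11900 + 120 × (22.8) = 14636 ft.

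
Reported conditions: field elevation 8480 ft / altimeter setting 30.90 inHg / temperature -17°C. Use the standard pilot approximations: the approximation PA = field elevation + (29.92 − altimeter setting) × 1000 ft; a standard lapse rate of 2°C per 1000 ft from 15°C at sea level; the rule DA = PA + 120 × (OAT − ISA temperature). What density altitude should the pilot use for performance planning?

Pressure altitude = 8480 + (29.92 − 30.90) × 1000 = 8480 + (-980) = 7500 ft.
ISA temperature at 7500 ft = 15 − 2 × (7500/1000) = 0°C.
ISA deviation = -17 − 0 = -17°C.
Density altitude = 7500 + 120 × (-17) = 5460 ft.

5460 ft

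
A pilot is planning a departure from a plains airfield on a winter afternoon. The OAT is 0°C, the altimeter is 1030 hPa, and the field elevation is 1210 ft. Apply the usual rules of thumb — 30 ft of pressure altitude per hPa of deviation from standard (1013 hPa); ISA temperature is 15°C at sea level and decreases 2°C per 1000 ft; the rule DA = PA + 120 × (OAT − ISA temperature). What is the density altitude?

-932 ft

Pressure altitude = 1210 + (1013 − 1030) × 30 = 1210 + (-510) = 700 ft.
ISA temperature at 700 ft = 15 − 2 × (700/1000) = 13.6°C.
ISA deviation = 0 − 13.6 = -13.6°C.
Density altitude = 700 + 120 × (-13.6) = -932 ft.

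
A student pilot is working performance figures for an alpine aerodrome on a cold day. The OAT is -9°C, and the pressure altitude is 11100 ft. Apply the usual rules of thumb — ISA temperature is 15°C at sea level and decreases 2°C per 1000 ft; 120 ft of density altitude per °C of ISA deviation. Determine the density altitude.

10884 ft

ISA temperature at 11100 ft = 15 − 2 × (11100/1000) = -7.2°C.
ISA deviation = -9 − (-7.2) = -1.8°C.
Density altitude = 11100 + 120 × (-1.8) = 11100 + (-216) = 10884 ft.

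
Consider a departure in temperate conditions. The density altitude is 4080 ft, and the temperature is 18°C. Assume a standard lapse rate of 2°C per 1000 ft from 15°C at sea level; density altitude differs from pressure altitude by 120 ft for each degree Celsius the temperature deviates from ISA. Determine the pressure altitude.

3000 ft

DA = PA + 120 × (OAT − (15 − 2·PA/1000)) = PA + 120·OAT − 1800 + 0.24·PA = 1.24·PA + 120·OAT − 1800.
So 1.24·PA = 4080 − 120 × 18 + 1800 = 3720.
PA = 3720 / 1.24 = 3000 ft.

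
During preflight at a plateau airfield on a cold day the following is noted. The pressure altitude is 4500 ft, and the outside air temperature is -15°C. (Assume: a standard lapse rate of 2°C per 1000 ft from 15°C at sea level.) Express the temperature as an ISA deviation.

ISA-21°C

ISA temperature at 4500 ft = 15 − 2 × (4500/1000) = 6°C.
Deviation = OAT − ISA = -15 − 6 = -21°C.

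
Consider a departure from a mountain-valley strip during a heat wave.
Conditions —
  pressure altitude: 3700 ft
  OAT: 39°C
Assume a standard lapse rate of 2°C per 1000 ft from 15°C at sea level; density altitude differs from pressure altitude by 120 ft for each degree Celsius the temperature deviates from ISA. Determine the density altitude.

7468 ft

ISA temperature at 3700 ft = 15 − 2 × (3700/1000) = 7.6°C.
ISA deviation = 39 − 7.6 = +31.4°C.
Density altitude = 3700 + 120 × (31.4) = 3700 + (+3768) = 7468 ft.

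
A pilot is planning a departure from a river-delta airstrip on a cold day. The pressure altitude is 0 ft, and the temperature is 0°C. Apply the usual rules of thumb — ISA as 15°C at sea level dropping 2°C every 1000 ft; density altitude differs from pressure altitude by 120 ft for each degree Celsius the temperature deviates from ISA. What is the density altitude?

ISA temperature at 0 ft = 15 − 2 × (0/1000) = 15°C.
ISA deviation = 0 − 15 = -15°C.
Density altitude = 0 + 120 × (-15) = 0 + (-1800) = -1800 ft.

-1800 ft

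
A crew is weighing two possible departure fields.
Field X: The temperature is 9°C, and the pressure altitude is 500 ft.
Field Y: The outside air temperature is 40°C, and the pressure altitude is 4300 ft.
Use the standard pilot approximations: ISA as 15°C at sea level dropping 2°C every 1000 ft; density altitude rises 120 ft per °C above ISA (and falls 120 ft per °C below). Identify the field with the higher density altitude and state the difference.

Field X: ISA temp = 14°C, deviation -5°C, DA = 500 + 120 × (-5) = -100 ft.
Field Y: ISA temp = 6.4°C, deviation +33.6°C, DA = 4300 + 120 × 33.6 = 8332 ft.
Field Y is higher by 8332 − (-100) = 8432 ft.

Field Y by 8432 ft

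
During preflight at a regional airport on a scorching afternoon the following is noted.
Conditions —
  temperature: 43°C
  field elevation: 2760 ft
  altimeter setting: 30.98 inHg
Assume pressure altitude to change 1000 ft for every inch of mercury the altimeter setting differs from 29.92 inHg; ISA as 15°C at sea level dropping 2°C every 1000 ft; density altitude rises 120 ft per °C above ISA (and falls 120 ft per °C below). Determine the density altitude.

Pressure altitude = 2760 + (29.92 − 30.98) × 1000 = 2760 + (-1060) = 1700 ft.
ISA temperature at 1700 ft = 15 − 2 × (1700/1000) = 11.6°C.
ISA deviation = 43 − 11.6 = +31.4°C.
Density altitude = 1700 + 120 × (31.4) = 5468 ft.

5468 ft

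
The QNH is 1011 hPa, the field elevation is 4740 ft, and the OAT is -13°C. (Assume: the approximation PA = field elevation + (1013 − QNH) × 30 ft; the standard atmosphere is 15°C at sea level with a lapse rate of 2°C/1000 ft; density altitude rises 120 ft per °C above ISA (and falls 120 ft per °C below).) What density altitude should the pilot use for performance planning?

Pressure altitude = 4740 + (1013 − 1011) × 30 = 4740 + (+60) = 4800 ft.
ISA temperature at 4800 ft = 15 − 2 × (4800/1000) = 5.4°C.
ISA deviation = -13 − 5.4 = -18.4°C.
Density altitude = 4800 + 120 × (-18.4) = 2592 ft.

2592 ft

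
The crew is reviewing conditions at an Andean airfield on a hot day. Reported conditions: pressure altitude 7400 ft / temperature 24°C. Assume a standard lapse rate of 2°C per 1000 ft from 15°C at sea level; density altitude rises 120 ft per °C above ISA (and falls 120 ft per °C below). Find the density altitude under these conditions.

10256 ft

ISA temperature at 7400 ft = 15 − 2 × (7400/1000) = 0.2°C.
ISA deviation = 24 − 0.2 = +23.8°C.
Density altitude = 7400 + 120 × (23.8) = 7400 + (+2856) = 10256 ft.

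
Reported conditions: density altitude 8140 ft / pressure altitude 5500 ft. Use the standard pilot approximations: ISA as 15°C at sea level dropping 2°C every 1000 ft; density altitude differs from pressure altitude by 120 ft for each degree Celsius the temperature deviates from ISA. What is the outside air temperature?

Density altitude − pressure altitude = 8140 − 5500 = +2640 ft.
At 120 ft/°C that is an ISA deviation of 2640/120 = +22°C.
ISA temperature at 5500 ft = 15 − 2 × (5500/1000) = 4°C.
OAT = ISA + deviation = 4 + (+22) = 26°C.

26°C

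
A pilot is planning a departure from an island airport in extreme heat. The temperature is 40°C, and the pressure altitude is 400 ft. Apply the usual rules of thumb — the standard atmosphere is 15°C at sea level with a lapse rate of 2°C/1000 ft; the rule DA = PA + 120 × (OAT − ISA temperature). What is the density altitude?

ISA temperature at 400 ft = 15 − 2 × (400/1000) = 14.2°C.
ISA deviation = 40 − 14.2 = +25.8°C.
Density altitude = 400 + 120 × (25.8) = 400 + (+3096) = 3496 ft.

3496 ft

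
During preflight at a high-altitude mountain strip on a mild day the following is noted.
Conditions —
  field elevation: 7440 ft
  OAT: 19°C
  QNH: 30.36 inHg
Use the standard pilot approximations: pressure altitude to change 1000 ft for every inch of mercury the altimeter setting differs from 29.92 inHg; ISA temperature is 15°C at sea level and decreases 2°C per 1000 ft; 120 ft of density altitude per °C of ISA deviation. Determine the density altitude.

Pressure altitude = 7440 + (29.92 − 30.36) × 1000 = 7440 + (-440) = 7000 ft.
ISA temperature at 7000 ft = 15 − 2 × (7000/1000) = 1°C.
ISA deviation = 19 − 1 = +18°C.
Density altitude = 7000 + 120 × (18) = 9160 ft.

9160 ft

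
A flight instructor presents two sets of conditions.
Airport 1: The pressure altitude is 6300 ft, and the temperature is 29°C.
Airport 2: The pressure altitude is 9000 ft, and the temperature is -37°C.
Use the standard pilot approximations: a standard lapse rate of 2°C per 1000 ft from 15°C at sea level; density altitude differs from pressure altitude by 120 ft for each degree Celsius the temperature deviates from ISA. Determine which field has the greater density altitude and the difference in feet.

Airport 1 by 4572 ft

Airport 1: ISA temp = 2.4°C, deviation +26.6°C, DA = 6300 + 120 × 26.6 = 9492 ft.
Airport 2: ISA temp = -3°C, deviation -34°C, DA = 9000 + 120 × (-34) = 4920 ft.
Airport 1 is higher by 9492 − 4920 = 4572 ft.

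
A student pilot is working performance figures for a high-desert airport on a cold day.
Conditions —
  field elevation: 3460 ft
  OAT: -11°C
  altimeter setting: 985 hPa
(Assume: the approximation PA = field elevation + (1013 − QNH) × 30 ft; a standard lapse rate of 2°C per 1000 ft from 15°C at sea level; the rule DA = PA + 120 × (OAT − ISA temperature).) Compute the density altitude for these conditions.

Pressure altitude = 3460 + (1013 − 985) × 30 = 3460 + (+840) = 4300 ft.
ISA temperature at 4300 ft = 15 − 2 × (4300/1000) = 6.4°C.
ISA deviation = -11 − 6.4 = -17.4°C.
Density altitude = 4300 + 120 × (-17.4) = 2212 ft.

2212 ft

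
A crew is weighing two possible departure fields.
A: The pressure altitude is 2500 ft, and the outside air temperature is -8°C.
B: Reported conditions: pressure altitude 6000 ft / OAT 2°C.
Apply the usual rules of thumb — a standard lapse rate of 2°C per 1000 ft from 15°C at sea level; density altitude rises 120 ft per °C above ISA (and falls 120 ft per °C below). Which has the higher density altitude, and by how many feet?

B by 5540 ft

A: ISA temp = 10°C, deviation -18°C, DA = 2500 + 120 × (-18) = 340 ft.
B: ISA temp = 3°C, deviation -1°C, DA = 6000 + 120 × (-1) = 5880 ft.
B is higher by 5880 − 340 = 5540 ft.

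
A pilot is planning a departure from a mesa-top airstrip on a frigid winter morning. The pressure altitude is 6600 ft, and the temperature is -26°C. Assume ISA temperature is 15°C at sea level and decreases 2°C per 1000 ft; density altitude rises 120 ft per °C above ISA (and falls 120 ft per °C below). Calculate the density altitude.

ISA temperature at 6600 ft = 15 − 2 × (6600/1000) = 1.8°C.
ISA deviation = -26 − 1.8 = -27.8°C.
Density altitude = 6600 + 120 × (-27.8) = 6600 + (-3336) = 3264 ft.

3264 ft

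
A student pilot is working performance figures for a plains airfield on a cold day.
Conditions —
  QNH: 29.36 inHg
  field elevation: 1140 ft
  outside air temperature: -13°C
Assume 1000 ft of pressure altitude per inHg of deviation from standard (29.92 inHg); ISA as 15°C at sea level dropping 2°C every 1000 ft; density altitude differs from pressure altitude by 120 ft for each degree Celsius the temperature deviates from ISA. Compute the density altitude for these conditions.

Pressure altitude = 1140 + (29.92 − 29.36) × 1000 = 1140 + (+560) = 1700 ft.
ISA temperature at 1700 ft = 15 − 2 × (1700/1000) = 11.6°C.
ISA deviation = -13 − 11.6 = -24.6°C.
Density altitude = 1700 + 120 × (-24.6) = -1252 ft.

-1252 ft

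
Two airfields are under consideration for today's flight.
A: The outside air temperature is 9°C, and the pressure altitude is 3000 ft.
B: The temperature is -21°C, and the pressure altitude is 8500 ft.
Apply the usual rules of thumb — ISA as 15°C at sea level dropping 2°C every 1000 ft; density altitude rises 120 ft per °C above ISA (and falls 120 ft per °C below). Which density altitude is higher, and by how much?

A: ISA temp = 9°C, deviation 0°C, DA = 3000 + 120 × 0 = 3000 ft.
B: ISA temp = -2°C, deviation -19°C, DA = 8500 + 120 × (-19) = 6220 ft.
B is higher by 6220 − 3000 = 3220 ft.

B by 3220 ft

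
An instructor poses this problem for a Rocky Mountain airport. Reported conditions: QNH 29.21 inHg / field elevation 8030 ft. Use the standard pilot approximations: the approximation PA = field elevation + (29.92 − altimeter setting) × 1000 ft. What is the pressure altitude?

8740 ft

Pressure correction = (29.92 − 29.21) × 1000 = +710 ft.
Pressure altitude = 8030 + (+710) = 8740 ft.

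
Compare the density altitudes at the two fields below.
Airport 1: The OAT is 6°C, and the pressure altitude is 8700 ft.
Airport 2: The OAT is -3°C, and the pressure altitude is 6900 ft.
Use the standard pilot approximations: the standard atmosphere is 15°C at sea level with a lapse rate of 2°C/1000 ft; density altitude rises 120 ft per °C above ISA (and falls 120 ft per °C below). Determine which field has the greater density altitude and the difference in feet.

Airport 1 by 3312 ft

Airport 1: ISA temp = -2.4°C, deviation +8.4°C, DA = 8700 + 120 × 8.4 = 9708 ft.
Airport 2: ISA temp = 1.2°C, deviation -4.2°C, DA = 6900 + 120 × (-4.2) = 6396 ft.
Airport 1 is higher by 9708 − 6396 = 3312 ft.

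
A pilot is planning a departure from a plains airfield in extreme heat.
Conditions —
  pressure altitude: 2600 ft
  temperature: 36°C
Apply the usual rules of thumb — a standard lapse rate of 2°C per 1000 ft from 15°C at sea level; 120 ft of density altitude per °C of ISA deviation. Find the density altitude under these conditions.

5744 ft

ISA temperature at 2600 ft = 15 − 2 × (2600/1000) = 9.8°C.
ISA deviation = 36 − 9.8 = +26.2°C.
Density altitude = 2600 + 120 × (26.2) = 2600 + (+3144) = 5744 ft.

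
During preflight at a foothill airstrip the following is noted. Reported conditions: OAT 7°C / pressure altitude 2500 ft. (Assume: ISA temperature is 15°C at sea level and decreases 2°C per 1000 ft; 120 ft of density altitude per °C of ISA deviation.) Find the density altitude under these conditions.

ISA temperature at 2500 ft = 15 − 2 × (2500/1000) = 10°C.
ISA deviation = 7 − 10 = -3°C.
Density altitude = 2500 + 120 × (-3) = 2500 + (-360) = 2140 ft.

2140 ft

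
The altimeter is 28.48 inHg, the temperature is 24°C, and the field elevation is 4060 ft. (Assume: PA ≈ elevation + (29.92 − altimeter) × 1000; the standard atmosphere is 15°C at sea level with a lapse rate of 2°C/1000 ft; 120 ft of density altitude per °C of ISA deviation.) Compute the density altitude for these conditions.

Pressure altitude = 4060 + (29.92 − 28.48) × 1000 = 4060 + (+1440) = 5500 ft.
ISA temperature at 5500 ft = 15 − 2 × (5500/1000) = 4°C.
ISA deviation = 24 − 4 = +20°C.
Density altitude = 5500 + 120 × (20) = 7900 ft.

7900 ft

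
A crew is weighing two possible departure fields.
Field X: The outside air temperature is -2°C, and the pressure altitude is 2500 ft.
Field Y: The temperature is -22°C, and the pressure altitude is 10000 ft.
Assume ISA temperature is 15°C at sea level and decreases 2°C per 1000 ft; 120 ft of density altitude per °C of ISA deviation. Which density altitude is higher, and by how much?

Field Y by 6900 ft

Field X: ISA temp = 10°C, deviation -12°C, DA = 2500 + 120 × (-12) = 1060 ft.
Field Y: ISA temp = -5°C, deviation -17°C, DA = 10000 + 120 × (-17) = 7960 ft.
Field Y is higher by 7960 − 1060 = 6900 ft.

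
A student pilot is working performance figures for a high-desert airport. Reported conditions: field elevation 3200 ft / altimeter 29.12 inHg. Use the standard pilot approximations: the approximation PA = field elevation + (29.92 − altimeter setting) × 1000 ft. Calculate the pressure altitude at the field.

Pressure correction = (29.92 − 29.12) × 1000 = +800 ft.
Pressure altitude = 3200 + (+800) = 4000 ft.

4000 ft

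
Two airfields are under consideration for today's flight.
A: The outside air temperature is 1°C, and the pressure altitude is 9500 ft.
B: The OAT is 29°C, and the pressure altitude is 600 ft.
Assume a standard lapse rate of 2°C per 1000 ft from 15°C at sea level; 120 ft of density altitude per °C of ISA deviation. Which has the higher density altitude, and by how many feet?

A: ISA temp = -4°C, deviation +5°C, DA = 9500 + 120 × 5 = 10100 ft.
B: ISA temp = 13.8°C, deviation +15.2°C, DA = 600 + 120 × 15.2 = 2424 ft.
A is higher by 10100 − 2424 = 7676 ft.

A by 7676 ft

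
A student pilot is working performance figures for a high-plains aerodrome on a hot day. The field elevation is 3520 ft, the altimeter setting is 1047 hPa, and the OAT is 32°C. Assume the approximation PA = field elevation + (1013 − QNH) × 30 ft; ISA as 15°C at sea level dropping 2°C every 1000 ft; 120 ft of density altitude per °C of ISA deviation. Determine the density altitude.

Pressure altitude = 3520 + (1013 − 1047) × 30 = 3520 + (-1020) = 2500 ft.
ISA temperature at 2500 ft = 15 − 2 × (2500/1000) = 10°C.
ISA deviation = 32 − 10 = +22°C.
Density altitude = 2500 + 120 × (22) = 5140 ft.

5140 ft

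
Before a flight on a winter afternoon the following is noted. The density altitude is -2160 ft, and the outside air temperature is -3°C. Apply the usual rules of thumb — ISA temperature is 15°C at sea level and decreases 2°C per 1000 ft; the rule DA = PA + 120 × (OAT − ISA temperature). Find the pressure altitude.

0 ft

DA = PA + 120 × (OAT − (15 − 2·PA/1000)) = PA + 120·OAT − 1800 + 0.24·PA = 1.24·PA + 120·OAT − 1800.
So 1.24·PA = -2160 − 120 × (-3) + 1800 = 0.
PA = 0 / 1.24 = 0 ft.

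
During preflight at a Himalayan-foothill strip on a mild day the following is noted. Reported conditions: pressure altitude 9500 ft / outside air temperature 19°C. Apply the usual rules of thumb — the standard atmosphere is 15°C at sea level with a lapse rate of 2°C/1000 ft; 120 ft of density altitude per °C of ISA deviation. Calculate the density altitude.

ISA temperature at 9500 ft = 15 − 2 × (9500/1000) = -4°C.
ISA deviation = 19 − (-4) = +23°C.
Density altitude = 9500 + 120 × (23) = 9500 + (+2760) = 12260 ft.

12260 ft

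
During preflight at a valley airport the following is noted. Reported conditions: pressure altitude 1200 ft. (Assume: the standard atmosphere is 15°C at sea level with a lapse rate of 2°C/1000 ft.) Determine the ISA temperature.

ISA temperature = 15 − 2 × (1200/1000) = 15 − 2.4 = 12.6°C.

12.6°C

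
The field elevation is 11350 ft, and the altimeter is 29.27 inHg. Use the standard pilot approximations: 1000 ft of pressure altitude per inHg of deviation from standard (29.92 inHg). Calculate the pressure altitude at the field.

Pressure correction = (29.92 − 29.27) × 1000 = +650 ft.
Pressure altitude = 11350 + (+650) = 12000 ft.

12000 ft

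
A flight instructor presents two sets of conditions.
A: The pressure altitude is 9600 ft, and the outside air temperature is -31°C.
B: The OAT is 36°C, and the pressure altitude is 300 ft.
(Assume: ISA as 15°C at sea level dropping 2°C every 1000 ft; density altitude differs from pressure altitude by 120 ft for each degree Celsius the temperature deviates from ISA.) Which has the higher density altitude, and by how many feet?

A: ISA temp = -4.2°C, deviation -26.8°C, DA = 9600 + 120 × (-26.8) = 6384 ft.
B: ISA temp = 14.4°C, deviation +21.6°C, DA = 300 + 120 × 21.6 = 2892 ft.
A is higher by 6384 − 2892 = 3492 ft.

A by 3492 ft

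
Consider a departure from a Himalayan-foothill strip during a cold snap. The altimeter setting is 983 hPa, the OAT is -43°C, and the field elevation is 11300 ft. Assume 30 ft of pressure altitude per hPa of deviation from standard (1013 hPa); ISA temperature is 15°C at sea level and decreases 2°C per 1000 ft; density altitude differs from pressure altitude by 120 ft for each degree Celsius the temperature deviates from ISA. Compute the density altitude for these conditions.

Pressure altitude = 11300 + (1013 − 983) × 30 = 11300 + (+900) = 12200 ft.
ISA temperature at 12200 ft = 15 − 2 × (12200/1000) = -9.4°C.
ISA deviation = -43 − (-9.4) = -33.6°C.
Density altitude = 12200 + 120 × (-33.6) = 8168 ft.

8168 ft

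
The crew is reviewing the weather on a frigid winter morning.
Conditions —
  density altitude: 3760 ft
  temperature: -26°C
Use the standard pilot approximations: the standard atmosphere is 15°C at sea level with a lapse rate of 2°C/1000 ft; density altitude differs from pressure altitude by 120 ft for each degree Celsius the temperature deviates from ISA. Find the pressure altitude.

DA = PA + 120 × (OAT − (15 − 2·PA/1000)) = PA + 120·OAT − 1800 + 0.24·PA = 1.24·PA + 120·OAT − 1800.
So 1.24·PA = 3760 − 120 × (-26) + 1800 = 8680.
PA = 8680 / 1.24 = 7000 ft.

7000 ft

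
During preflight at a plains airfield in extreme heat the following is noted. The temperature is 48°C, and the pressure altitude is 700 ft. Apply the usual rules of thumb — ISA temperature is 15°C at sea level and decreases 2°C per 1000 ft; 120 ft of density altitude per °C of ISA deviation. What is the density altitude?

4828 ft

ISA temperature at 700 ft = 15 − 2 × (700/1000) = 13.6°C.
ISA deviation = 48 − 13.6 = +34.4°C.
Density altitude = 700 + 120 × (34.4) = 700 + (+4128) = 4828 ft.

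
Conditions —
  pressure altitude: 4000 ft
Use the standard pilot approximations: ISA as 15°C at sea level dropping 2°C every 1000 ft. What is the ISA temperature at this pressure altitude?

7°C

ISA temperature = 15 − 2 × (4000/1000) = 15 − 8 = 7°C.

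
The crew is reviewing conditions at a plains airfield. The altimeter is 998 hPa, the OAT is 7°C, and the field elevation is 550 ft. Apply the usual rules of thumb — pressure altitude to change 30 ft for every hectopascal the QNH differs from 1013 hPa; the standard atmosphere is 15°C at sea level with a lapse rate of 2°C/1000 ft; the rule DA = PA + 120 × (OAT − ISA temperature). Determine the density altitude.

Pressure altitude = 550 + (1013 − 998) × 30 = 550 + (+450) = 1000 ft.
ISA temperature at 1000 ft = 15 − 2 × (1000/1000) = 13°C.
ISA deviation = 7 − 13 = -6°C.
Density altitude = 1000 + 120 × (-6) = 280 ft.

280 ft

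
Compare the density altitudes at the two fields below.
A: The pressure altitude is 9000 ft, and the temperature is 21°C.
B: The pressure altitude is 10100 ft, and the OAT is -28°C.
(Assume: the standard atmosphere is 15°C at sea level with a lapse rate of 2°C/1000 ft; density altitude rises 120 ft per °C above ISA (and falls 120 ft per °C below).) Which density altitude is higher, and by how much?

A by 4516 ft

A: ISA temp = -3°C, deviation +24°C, DA = 9000 + 120 × 24 = 11880 ft.
B: ISA temp = -5.2°C, deviation -22.8°C, DA = 10100 + 120 × (-22.8) = 7364 ft.
A is higher by 11880 − 7364 = 4516 ft.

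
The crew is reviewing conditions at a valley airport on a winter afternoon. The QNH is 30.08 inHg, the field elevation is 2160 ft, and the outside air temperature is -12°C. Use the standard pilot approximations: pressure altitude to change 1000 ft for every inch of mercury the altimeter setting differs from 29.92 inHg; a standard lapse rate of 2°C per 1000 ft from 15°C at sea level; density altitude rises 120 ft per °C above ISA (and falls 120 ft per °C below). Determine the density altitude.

-760 ft

Pressure altitude = 2160 + (29.92 − 30.08) × 1000 = 2160 + (-160) = 2000 ft.
ISA temperature at 2000 ft = 15 − 2 × (2000/1000) = 11°C.
ISA deviation = -12 − 11 = -23°C.
Density altitude = 2000 + 120 × (-23) = -760 ft.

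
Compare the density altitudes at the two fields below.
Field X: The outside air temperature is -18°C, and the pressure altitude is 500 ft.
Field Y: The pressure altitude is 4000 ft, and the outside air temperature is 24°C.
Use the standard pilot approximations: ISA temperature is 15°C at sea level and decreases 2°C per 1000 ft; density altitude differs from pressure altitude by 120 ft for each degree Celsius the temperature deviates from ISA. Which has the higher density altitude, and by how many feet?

Field X: ISA temp = 14°C, deviation -32°C, DA = 500 + 120 × (-32) = -3340 ft.
Field Y: ISA temp = 7°C, deviation +17°C, DA = 4000 + 120 × 17 = 6040 ft.
Field Y is higher by 6040 − (-3340) = 9380 ft.

Field Y by 9380 ft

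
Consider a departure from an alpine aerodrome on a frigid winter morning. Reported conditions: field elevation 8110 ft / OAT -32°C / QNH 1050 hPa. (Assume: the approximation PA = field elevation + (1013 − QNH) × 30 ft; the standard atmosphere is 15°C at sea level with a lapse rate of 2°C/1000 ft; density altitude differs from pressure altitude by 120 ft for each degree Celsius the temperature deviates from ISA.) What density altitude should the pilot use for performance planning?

3040 ft

Pressure altitude = 8110 + (1013 − 1050) × 30 = 8110 + (-1110) = 7000 ft.
ISA temperature at 7000 ft = 15 − 2 × (7000/1000) = 1°C.
ISA deviation = -32 − 1 = -33°C.
Density altitude = 7000 + 120 × (-33) = 3040 ft.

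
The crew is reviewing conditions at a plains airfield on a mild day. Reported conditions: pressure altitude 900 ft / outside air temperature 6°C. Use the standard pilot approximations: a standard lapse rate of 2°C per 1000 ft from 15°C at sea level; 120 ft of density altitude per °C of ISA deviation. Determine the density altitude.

36 ft

ISA temperature at 900 ft = 15 − 2 × (900/1000) = 13.2°C.
ISA deviation = 6 − 13.2 = -7.2°C.
Density altitude = 900 + 120 × (-7.2) = 900 + (-864) = 36 ft.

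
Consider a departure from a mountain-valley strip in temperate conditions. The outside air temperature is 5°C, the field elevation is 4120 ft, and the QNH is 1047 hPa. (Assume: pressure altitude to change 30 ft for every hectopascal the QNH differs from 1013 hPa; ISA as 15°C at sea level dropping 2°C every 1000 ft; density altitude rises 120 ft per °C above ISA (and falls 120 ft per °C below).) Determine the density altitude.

2644 ft

Pressure altitude = 4120 + (1013 − 1047) × 30 = 4120 + (-1020) = 3100 ft.
ISA temperature at 3100 ft = 15 − 2 × (3100/1000) = 8.8°C.
ISA deviation = 5 − 8.8 = -3.8°C.
Density altitude = 3100 + 120 × (-3.8) = 2644 ft.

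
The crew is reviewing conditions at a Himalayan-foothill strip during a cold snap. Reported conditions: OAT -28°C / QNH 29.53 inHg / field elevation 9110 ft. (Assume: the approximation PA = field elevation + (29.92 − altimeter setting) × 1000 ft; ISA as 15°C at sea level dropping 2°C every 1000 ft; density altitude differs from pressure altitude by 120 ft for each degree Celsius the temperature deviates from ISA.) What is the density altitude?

6620 ft

Pressure altitude = 9110 + (29.92 − 29.53) × 1000 = 9110 + (+390) = 9500 ft.
ISA temperature at 9500 ft = 15 − 2 × (9500/1000) = -4°C.
ISA deviation = -28 − (-4) = -24°C.
Density altitude = 9500 + 120 × (-24) = 6620 ft.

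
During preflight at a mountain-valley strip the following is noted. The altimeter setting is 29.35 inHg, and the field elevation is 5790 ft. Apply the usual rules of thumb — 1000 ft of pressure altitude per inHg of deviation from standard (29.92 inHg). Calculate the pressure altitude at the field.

Pressure correction = (29.92 − 29.35) × 1000 = +570 ft.
Pressure altitude = 5790 + (+570) = 6360 ft.

6360 ft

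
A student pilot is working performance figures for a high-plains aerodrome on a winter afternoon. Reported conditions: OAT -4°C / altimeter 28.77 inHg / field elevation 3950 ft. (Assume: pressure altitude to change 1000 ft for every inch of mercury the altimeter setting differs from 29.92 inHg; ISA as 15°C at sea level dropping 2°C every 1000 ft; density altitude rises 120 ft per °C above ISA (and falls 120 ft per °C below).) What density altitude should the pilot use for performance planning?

Pressure altitude = 3950 + (29.92 − 28.77) × 1000 = 3950 + (+1150) = 5100 ft.
ISA temperature at 5100 ft = 15 − 2 × (5100/1000) = 4.8°C.
ISA deviation = -4 − 4.8 = -8.8°C.
Density altitude = 5100 + 120 × (-8.8) = 4044 ft.

4044 ft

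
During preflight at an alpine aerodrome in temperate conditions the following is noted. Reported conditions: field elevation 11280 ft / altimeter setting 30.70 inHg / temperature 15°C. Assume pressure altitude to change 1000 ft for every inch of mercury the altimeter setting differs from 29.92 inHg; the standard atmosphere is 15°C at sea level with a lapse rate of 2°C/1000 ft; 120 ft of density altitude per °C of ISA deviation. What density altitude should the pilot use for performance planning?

Pressure altitude = 11280 + (29.92 − 30.70) × 1000 = 11280 + (-780) = 10500 ft.
ISA temperature at 10500 ft = 15 − 2 × (10500/1000) = -6°C.
ISA deviation = 15 − (-6) = +21°C.
Density altitude = 10500 + 120 × (21) = 13020 ft.

13020 ft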